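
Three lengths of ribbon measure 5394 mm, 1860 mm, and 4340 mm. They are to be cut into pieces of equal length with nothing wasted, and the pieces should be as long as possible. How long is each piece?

Each piece length must divide every original length, so the longest possible is gcd(5394, 1860, 4340).
5394 = 2 × 3 × 29 × 31
1860 = 2^2 × 3 × 5 × 31
4340 = 2^2 × 5 × 7 × 31
gcd(5394, 1860, 4340) = 2 × 31 = 62.

62 mm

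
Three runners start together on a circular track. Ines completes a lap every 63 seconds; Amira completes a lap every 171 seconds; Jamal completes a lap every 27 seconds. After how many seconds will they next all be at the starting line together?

We need the least common multiple of the intervals.
63 = 3^2 × 7
171 = 3^2 × 19
27 = 3^3
LCM(63, 171, 27) = 3^3 × 7 × 19 = 3591.

3591 seconds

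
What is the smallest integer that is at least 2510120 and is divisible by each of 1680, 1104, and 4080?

2627520

The integer must be a common multiple of 1680, 1104, and 4080, so a multiple of their LCM.
1680 = 2^4 × 3 × 5 × 7
1104 = 2^4 × 3 × 23
4080 = 2^4 × 3 × 5 × 17
LCM(1680, 1104, 4080) = 2^4 × 3 × 5 × 7 × 17 × 23 = 656880.
Smallest multiple of 656880 that is ≥ 2510120: ⌈2510120/656880⌉ × 656880 = 4 × 656880 = 2627520.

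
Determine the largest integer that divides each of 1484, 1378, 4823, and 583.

53

1484 = 2^2 × 7 × 53
1378 = 2 × 13 × 53
4823 = 7 × 13 × 53
583 = 11 × 53
gcd(1484, 1378, 4823, 583) = 53.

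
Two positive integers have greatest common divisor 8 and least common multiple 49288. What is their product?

394304

For any two positive integers, gcd × lcm = product = 8 × 49288 = 394304.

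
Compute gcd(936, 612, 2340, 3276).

36

936 = 2^3 × 3^2 × 13
612 = 2^2 × 3^2 × 17
2340 = 2^2 × 3^2 × 5 × 13
3276 = 2^2 × 3^2 × 7 × 13
gcd(936, 612, 2340, 3276) = 2^2 × 3^2 = 36.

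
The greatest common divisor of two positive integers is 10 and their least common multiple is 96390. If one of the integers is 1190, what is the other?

810

For two integers, gcd × lcm = product, so the other is (10 × 96390) / 1190 = 963900 / 1190 = 810.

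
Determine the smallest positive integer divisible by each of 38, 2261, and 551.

131138

38 = 2 × 19
2261 = 7 × 17 × 19
551 = 19 × 29
LCM(38, 2261, 551) = 2 × 7 × 17 × 19 × 29 = 131138.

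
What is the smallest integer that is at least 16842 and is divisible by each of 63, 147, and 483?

The integer must be a common multiple of 63, 147, and 483, so a multiple of their LCM.
63 = 3^2 × 7
147 = 3 × 7^2
483 = 3 × 7 × 23
LCM(63, 147, 483) = 3^2 × 7^2 × 23 = 10143.
Smallest multiple of 10143 that is ≥ 16842: ⌈16842/10143⌉ × 10143 = 2 × 10143 = 20286.

20286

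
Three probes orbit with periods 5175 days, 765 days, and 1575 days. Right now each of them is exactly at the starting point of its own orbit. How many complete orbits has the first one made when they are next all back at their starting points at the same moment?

119 orbits

They are all back at their starting positions together after one LCM of the periods.
5175 = 3^2 × 5^2 × 23
765 = 3^2 × 5 × 17
1575 = 3^2 × 5^2 × 7
LCM(5175, 765, 1575) = 3^2 × 5^2 × 7 × 17 × 23 = 615825.
Orbits for period 5175: 615825 / 5175 = 119.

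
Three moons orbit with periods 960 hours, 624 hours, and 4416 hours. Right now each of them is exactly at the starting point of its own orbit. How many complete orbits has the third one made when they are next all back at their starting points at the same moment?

65 orbits

The first common completion time is the LCM of the periods.
960 = 2^6 × 3 × 5
624 = 2^4 × 3 × 13
4416 = 2^6 × 3 × 23
LCM(960, 624, 4416) = 2^6 × 3 × 5 × 13 × 23 = 287040.
Orbits for period 4416: 287040 / 4416 = 65.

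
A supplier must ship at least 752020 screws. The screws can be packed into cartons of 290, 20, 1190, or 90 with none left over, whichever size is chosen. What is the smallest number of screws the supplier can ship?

1242360

The number of screws must be a common multiple of 290, 20, 1190, and 90, so a multiple of their LCM.
290 = 2 × 5 × 29
20 = 2^2 × 5
1190 = 2 × 5 × 7 × 17
90 = 2 × 3^2 × 5
LCM(290, 20, 1190, 90) = 2^2 × 3^2 × 5 × 7 × 17 × 29 = 621180.
Smallest multiple of 621180 that is ≥ 752020: ⌈752020/621180⌉ × 621180 = 2 × 621180 = 1242360.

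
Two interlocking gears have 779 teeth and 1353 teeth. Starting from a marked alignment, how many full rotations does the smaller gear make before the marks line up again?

33 rotations

All finish a whole number of cycles simultaneously at t = LCM of the periods.
779 = 19 × 41
1353 = 3 × 11 × 41
LCM(779, 1353) = 3 × 11 × 19 × 41 = 25707.
Rotations for period 779: 25707 / 779 = 33.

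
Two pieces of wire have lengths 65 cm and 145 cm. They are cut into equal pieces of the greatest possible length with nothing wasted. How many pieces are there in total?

Piece length = gcd(65, 145).
65 = 5 × 13
145 = 5 × 29
gcd(65, 145) = 5.
Total pieces = 65/5 + 145/5 = 13 + 29 = 42.

42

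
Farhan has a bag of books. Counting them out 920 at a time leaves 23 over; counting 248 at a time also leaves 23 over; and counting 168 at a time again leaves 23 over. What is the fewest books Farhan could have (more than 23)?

N − 23 must be a common multiple of 920, 248, and 168.
920 = 2^3 × 5 × 23
248 = 2^3 × 31
168 = 2^3 × 3 × 7
LCM(920, 248, 168) = 2^3 × 3 × 5 × 7 × 23 × 31 = 598920.
Smallest N > 23 is LCM + 23 = 598920 + 23 = 598943.

598943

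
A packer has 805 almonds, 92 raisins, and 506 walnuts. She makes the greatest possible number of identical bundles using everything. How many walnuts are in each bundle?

22

Number of bundles = gcd(805, 92, 506).
805 = 5 × 7 × 23
92 = 2^2 × 23
506 = 2 × 11 × 23
gcd(805, 92, 506) = 23.
walnuts per bundle = 506 / 23 = 22.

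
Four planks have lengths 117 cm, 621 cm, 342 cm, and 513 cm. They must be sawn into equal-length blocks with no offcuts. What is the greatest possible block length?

This is the greatest common divisor of 117, 621, 342, and 513.
117 = 3^2 × 13
621 = 3^3 × 23
342 = 2 × 3^2 × 19
513 = 3^3 × 19
gcd(117, 621, 342, 513) = 3^2 = 9.

9 cm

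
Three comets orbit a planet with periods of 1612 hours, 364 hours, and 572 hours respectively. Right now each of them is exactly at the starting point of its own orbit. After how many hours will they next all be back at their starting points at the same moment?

124124 hours

The first simultaneous occurrence is after LCM of the individual periods.
1612 = 2^2 × 13 × 31
364 = 2^2 × 7 × 13
572 = 2^2 × 11 × 13
LCM(1612, 364, 572) = 2^2 × 7 × 11 × 13 × 31 = 124124.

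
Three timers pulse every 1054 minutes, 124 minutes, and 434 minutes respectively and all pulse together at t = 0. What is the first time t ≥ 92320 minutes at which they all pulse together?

Joint pulses occur at multiples of LCM(1054, 124, 434).
1054 = 2 × 17 × 31
124 = 2^2 × 31
434 = 2 × 7 × 31
LCM(1054, 124, 434) = 2^2 × 7 × 17 × 31 = 14756.
Smallest multiple of 14756 that is ≥ 92320: ⌈92320/14756⌉ × 14756 = 7 × 14756 = 103292.

103292 minutes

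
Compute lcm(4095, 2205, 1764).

4095 = 3^2 × 5 × 7 × 13
2205 = 3^2 × 5 × 7^2
1764 = 2^2 × 3^2 × 7^2
LCM(4095, 2205, 1764) = 2^2 × 3^2 × 5 × 7^2 × 13 = 114660.

114660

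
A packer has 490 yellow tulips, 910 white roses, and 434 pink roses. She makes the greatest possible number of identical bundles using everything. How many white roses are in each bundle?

65

Number of bundles = gcd(490, 910, 434).
490 = 2 × 5 × 7^2
910 = 2 × 5 × 7 × 13
434 = 2 × 7 × 31
gcd(490, 910, 434) = 2 × 7 = 14.
white roses per bundle = 910 / 14 = 65.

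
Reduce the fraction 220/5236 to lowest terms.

5/119

220 = 2^2 × 5 × 11
5236 = 2^2 × 7 × 11 × 17
gcd(220, 5236) = 2^2 × 11 = 44.
Divide numerator and denominator by 44: 220/5236 = 5/119.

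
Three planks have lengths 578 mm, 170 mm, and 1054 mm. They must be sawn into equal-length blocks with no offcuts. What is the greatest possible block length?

34 mm

This is the greatest common divisor of 578, 170, and 1054.
578 = 2 × 17^2
170 = 2 × 5 × 17
1054 = 2 × 17 × 31
gcd(578, 170, 1054) = 2 × 17 = 34.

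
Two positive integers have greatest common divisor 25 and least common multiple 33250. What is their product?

831250

For any two positive integers, gcd × lcm = product = 25 × 33250 = 831250.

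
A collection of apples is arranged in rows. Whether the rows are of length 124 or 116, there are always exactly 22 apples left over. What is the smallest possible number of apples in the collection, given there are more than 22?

3618

N − 22 must be a common multiple of 124 and 116.
124 = 2^2 × 31
116 = 2^2 × 29
LCM(124, 116) = 2^2 × 29 × 31 = 3596.
Smallest N > 22 is LCM + 22 = 3596 + 22 = 3618.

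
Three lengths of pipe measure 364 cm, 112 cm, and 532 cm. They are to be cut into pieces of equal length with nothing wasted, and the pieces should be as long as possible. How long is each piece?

28 cm

Each piece length must divide every original length, so the longest possible is gcd(364, 112, 532).
364 = 2^2 × 7 × 13
112 = 2^4 × 7
532 = 2^2 × 7 × 19
gcd(364, 112, 532) = 2^2 × 7 = 28.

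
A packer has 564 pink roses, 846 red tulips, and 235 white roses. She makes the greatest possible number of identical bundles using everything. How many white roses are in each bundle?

5

Number of bundles = gcd(564, 846, 235).
564 = 2^2 × 3 × 47
846 = 2 × 3^2 × 47
235 = 5 × 47
gcd(564, 846, 235) = 47.
white roses per bundle = 235 / 47 = 5.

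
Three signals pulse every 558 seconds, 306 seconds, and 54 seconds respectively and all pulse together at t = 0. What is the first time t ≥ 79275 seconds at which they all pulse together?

Joint pulses occur at multiples of LCM(558, 306, 54).
558 = 2 × 3^2 × 31
306 = 2 × 3^2 × 17
54 = 2 × 3^3
LCM(558, 306, 54) = 2 × 3^3 × 17 × 31 = 28458.
Smallest multiple of 28458 that is ≥ 79275: ⌈79275/28458⌉ × 28458 = 3 × 28458 = 85374.

85374 seconds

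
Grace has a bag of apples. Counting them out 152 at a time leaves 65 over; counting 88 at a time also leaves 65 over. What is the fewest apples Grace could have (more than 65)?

N − 65 must be a common multiple of 152 and 88.
152 = 2^3 × 19
88 = 2^3 × 11
LCM(152, 88) = 2^3 × 11 × 19 = 1672.
Smallest N > 65 is LCM + 65 = 1672 + 65 = 1737.

1737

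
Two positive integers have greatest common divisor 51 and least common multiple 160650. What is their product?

8193150

For any two positive integers, gcd × lcm = product = 51 × 160650 = 8193150.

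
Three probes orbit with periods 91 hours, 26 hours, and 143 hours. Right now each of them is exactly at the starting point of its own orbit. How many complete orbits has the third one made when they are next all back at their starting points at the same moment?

They are all back at their starting positions together after one LCM of the periods.
91 = 7 × 13
26 = 2 × 13
143 = 11 × 13
LCM(91, 26, 143) = 2 × 7 × 11 × 13 = 2002.
Orbits for period 143: 2002 / 143 = 14.

14 orbits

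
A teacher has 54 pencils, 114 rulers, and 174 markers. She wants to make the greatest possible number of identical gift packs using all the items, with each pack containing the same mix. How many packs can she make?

6 packs

The pack count must divide each quantity, so the greatest is gcd(54, 114, 174).
54 = 2 × 3^3
114 = 2 × 3 × 19
174 = 2 × 3 × 29
gcd(54, 114, 174) = 2 × 3 = 6.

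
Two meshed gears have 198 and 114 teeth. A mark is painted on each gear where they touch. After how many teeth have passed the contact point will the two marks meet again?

We need the least common multiple of the intervals.
198 = 2 × 3^2 × 11
114 = 2 × 3 × 19
LCM(198, 114) = 2 × 3^2 × 11 × 19 = 3762.

3762 teeth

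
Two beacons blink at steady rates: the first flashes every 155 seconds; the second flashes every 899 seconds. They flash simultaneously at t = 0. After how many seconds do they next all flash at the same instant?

4495 seconds

They coincide at every common multiple of the periods; the first is the LCM.
155 = 5 × 31
899 = 29 × 31
LCM(155, 899) = 5 × 29 × 31 = 4495.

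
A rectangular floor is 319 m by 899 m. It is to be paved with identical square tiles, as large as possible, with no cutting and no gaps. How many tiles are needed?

341

Tile side = gcd(319, 899).
319 = 11 × 29
899 = 29 × 31
gcd(319, 899) = 29.
Tiles: (319/29) × (899/29) = 11 × 31 = 341.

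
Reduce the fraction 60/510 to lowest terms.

60 = 2^2 × 3 × 5
510 = 2 × 3 × 5 × 17
gcd(60, 510) = 2 × 3 × 5 = 30.
Divide numerator and denominator by 30: 60/510 = 2/17.

2/17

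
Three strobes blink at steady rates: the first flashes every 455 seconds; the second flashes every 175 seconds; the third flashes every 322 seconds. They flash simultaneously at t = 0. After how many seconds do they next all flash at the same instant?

The first simultaneous occurrence is after LCM of the individual periods.
455 = 5 × 7 × 13
175 = 5^2 × 7
322 = 2 × 7 × 23
LCM(455, 175, 322) = 2 × 5^2 × 7 × 13 × 23 = 104650.

104650 seconds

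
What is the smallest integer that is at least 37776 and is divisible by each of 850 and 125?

38250

The integer must be a common multiple of 850 and 125, so a multiple of their LCM.
850 = 2 × 5^2 × 17
125 = 5^3
LCM(850, 125) = 2 × 5^3 × 17 = 4250.
Smallest multiple of 4250 that is ≥ 37776: ⌈37776/4250⌉ × 4250 = 9 × 4250 = 38250.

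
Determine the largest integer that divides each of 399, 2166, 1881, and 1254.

399 = 3 × 7 × 19
2166 = 2 × 3 × 19^2
1881 = 3^2 × 11 × 19
1254 = 2 × 3 × 11 × 19
gcd(399, 2166, 1881, 1254) = 3 × 19 = 57.

57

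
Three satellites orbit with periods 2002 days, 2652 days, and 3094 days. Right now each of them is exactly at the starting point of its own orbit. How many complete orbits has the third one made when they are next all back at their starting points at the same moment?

66 orbits

The first common completion time is the LCM of the periods.
2002 = 2 × 7 × 11 × 13
2652 = 2^2 × 3 × 13 × 17
3094 = 2 × 7 × 13 × 17
LCM(2002, 2652, 3094) = 2^2 × 3 × 7 × 11 × 13 × 17 = 204204.
Orbits for period 3094: 204204 / 3094 = 66.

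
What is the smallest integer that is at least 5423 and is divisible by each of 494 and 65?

7410

The integer must be a common multiple of 494 and 65, so a multiple of their LCM.
494 = 2 × 13 × 19
65 = 5 × 13
LCM(494, 65) = 2 × 5 × 13 × 19 = 2470.
Smallest multiple of 2470 that is ≥ 5423: ⌈5423/2470⌉ × 2470 = 3 × 2470 = 7410.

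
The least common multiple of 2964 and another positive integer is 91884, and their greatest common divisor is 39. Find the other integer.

gcd × lcm = product of the two integers, so the other integer is (39 × 91884) / 2964 = 1209.

1209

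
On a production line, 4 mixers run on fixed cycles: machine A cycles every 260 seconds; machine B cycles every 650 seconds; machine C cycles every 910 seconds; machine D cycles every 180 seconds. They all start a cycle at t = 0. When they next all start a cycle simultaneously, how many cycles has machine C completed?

90 cycles

The first common completion time is the LCM of the periods.
260 = 2^2 × 5 × 13
650 = 2 × 5^2 × 13
910 = 2 × 5 × 7 × 13
180 = 2^2 × 3^2 × 5
LCM(260, 650, 910, 180) = 2^2 × 3^2 × 5^2 × 7 × 13 = 81900.
Cycles for period 910: 81900 / 910 = 90.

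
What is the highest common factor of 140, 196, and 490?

140 = 2^2 × 5 × 7
196 = 2^2 × 7^2
490 = 2 × 5 × 7^2
gcd(140, 196, 490) = 2 × 7 = 14.

14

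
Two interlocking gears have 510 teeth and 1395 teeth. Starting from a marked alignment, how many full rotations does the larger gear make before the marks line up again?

All finish a whole number of cycles simultaneously at t = LCM of the periods.
510 = 2 × 3 × 5 × 17
1395 = 3^2 × 5 × 31
LCM(510, 1395) = 2 × 3^2 × 5 × 17 × 31 = 47430.
Rotations for period 1395: 47430 / 1395 = 34.

34 rotations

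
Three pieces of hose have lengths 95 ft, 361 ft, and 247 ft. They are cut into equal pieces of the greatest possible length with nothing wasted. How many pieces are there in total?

37

Piece length = gcd(95, 361, 247).
95 = 5 × 19
361 = 19^2
247 = 13 × 19
gcd(95, 361, 247) = 19.
Total pieces = 95/19 + 361/19 + 247/19 = 5 + 19 + 13 = 37.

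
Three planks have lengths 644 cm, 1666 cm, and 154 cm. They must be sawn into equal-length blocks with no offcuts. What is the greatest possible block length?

This is the greatest common divisor of 644, 1666, and 154.
644 = 2^2 × 7 × 23
1666 = 2 × 7^2 × 17
154 = 2 × 7 × 11
gcd(644, 1666, 154) = 2 × 7 = 14.

14 cm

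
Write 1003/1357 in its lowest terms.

17/23

1003 = 17 × 59
1357 = 23 × 59
gcd(1003, 1357) = 59.
Divide numerator and denominator by 59: 1003/1357 = 17/23.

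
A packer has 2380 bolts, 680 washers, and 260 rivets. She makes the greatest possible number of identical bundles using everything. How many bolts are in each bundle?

Number of bundles = gcd(2380, 680, 260).
2380 = 2^2 × 5 × 7 × 17
680 = 2^3 × 5 × 17
260 = 2^2 × 5 × 13
gcd(2380, 680, 260) = 2^2 × 5 = 20.
bolts per bundle = 2380 / 20 = 119.

119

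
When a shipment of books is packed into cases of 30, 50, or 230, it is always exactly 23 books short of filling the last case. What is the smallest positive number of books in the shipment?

3427

Being 23 short of a full case of size k means N ≡ −23 (mod k), i.e. N + 23 is a multiple of each size.
30 = 2 × 3 × 5
50 = 2 × 5^2
230 = 2 × 5 × 23
LCM(30, 50, 230) = 2 × 3 × 5^2 × 23 = 3450.
Smallest positive N is 3450 − 23 = 3427.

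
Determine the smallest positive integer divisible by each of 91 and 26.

91 = 7 × 13
26 = 2 × 13
LCM(91, 26) = 2 × 7 × 13 = 182.

182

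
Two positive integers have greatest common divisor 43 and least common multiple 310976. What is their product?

13371968

For any two positive integers, gcd × lcm = product = 43 × 310976 = 13371968.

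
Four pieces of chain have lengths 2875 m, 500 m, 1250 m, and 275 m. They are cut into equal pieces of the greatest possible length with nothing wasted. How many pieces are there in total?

196

Piece length = gcd(2875, 500, 1250, 275).
2875 = 5^3 × 23
500 = 2^2 × 5^3
1250 = 2 × 5^4
275 = 5^2 × 11
gcd(2875, 500, 1250, 275) = 5^2 = 25.
Total pieces = 2875/25 + 500/25 + 1250/25 + 275/25 = 115 + 20 + 50 + 11 = 196.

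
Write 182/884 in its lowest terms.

182 = 2 × 7 × 13
884 = 2^2 × 13 × 17
gcd(182, 884) = 2 × 13 = 26.
Divide numerator and denominator by 26: 182/884 = 7/34.

7/34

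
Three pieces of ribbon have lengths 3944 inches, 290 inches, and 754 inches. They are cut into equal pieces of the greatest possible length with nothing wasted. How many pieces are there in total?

Piece length = gcd(3944, 290, 754).
3944 = 2^3 × 17 × 29
290 = 2 × 5 × 29
754 = 2 × 13 × 29
gcd(3944, 290, 754) = 2 × 29 = 58.
Total pieces = 3944/58 + 290/58 + 754/58 = 68 + 5 + 13 = 86.

86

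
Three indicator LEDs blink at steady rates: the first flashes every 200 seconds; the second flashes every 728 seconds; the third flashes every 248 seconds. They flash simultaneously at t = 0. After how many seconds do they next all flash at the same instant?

564200 seconds

They coincide at every common multiple of the periods; the first is the LCM.
200 = 2^3 × 5^2
728 = 2^3 × 7 × 13
248 = 2^3 × 31
LCM(200, 728, 248) = 2^3 × 5^2 × 7 × 13 × 31 = 564200.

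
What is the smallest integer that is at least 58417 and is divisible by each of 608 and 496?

The integer must be a common multiple of 608 and 496, so a multiple of their LCM.
608 = 2^5 × 19
496 = 2^4 × 31
LCM(608, 496) = 2^5 × 19 × 31 = 18848.
Smallest multiple of 18848 that is ≥ 58417: ⌈58417/18848⌉ × 18848 = 4 × 18848 = 75392.

75392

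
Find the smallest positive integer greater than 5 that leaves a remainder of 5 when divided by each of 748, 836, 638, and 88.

N − 5 must be a common multiple of 748, 836, 638, and 88.
748 = 2^2 × 11 × 17
836 = 2^2 × 11 × 19
638 = 2 × 11 × 29
88 = 2^3 × 11
LCM(748, 836, 638, 88) = 2^3 × 11 × 17 × 19 × 29 = 824296.
Smallest N > 5 is LCM + 5 = 824296 + 5 = 824301.

824301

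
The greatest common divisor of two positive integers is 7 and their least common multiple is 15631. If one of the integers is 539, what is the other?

For two integers, gcd × lcm = product, so the other is (7 × 15631) / 539 = 109417 / 539 = 203.

203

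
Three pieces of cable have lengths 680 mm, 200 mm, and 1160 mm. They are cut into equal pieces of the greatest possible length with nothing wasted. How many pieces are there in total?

Piece length = gcd(680, 200, 1160).
680 = 2^3 × 5 × 17
200 = 2^3 × 5^2
1160 = 2^3 × 5 × 29
gcd(680, 200, 1160) = 2^3 × 5 = 40.
Total pieces = 680/40 + 200/40 + 1160/40 = 17 + 5 + 29 = 51.

51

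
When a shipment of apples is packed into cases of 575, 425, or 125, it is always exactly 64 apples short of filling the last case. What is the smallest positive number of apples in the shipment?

48811

Being 64 short of a full case of size k means N ≡ −64 (mod k), i.e. N + 64 is a multiple of each size.
575 = 5^2 × 23
425 = 5^2 × 17
125 = 5^3
LCM(575, 425, 125) = 5^3 × 17 × 23 = 48875.
Smallest positive N is 48875 − 64 = 48811.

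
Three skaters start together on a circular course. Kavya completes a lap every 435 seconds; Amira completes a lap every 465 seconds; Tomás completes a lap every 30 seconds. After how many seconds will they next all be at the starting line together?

26970 seconds

They coincide at every common multiple of the periods; the first is the LCM.
435 = 3 × 5 × 29
465 = 3 × 5 × 31
30 = 2 × 3 × 5
LCM(435, 465, 30) = 2 × 3 × 5 × 29 × 31 = 26970.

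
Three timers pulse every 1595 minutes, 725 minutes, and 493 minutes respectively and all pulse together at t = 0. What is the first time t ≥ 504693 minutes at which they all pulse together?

542300 minutes

Joint pulses occur at multiples of LCM(1595, 725, 493).
1595 = 5 × 11 × 29
725 = 5^2 × 29
493 = 17 × 29
LCM(1595, 725, 493) = 5^2 × 11 × 17 × 29 = 135575.
Smallest multiple of 135575 that is ≥ 504693: ⌈504693/135575⌉ × 135575 = 4 × 135575 = 542300.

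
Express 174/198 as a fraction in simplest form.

29/33

174 = 2 × 3 × 29
198 = 2 × 3^2 × 11
gcd(174, 198) = 2 × 3 = 6.
Divide numerator and denominator by 6: 174/198 = 29/33.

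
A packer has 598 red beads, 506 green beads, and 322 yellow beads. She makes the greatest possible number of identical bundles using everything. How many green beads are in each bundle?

11

Number of bundles = gcd(598, 506, 322).
598 = 2 × 13 × 23
506 = 2 × 11 × 23
322 = 2 × 7 × 23
gcd(598, 506, 322) = 2 × 23 = 46.
green beads per bundle = 506 / 46 = 11.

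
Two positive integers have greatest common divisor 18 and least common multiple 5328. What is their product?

For any two positive integers, gcd × lcm = product = 18 × 5328 = 95904.

95904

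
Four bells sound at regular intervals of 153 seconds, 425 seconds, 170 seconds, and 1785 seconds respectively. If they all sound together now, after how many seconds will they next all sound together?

53550 seconds

The first simultaneous occurrence is after LCM of the individual periods.
153 = 3^2 × 17
425 = 5^2 × 17
170 = 2 × 5 × 17
1785 = 3 × 5 × 7 × 17
LCM(153, 425, 170, 1785) = 2 × 3^2 × 5^2 × 7 × 17 = 53550.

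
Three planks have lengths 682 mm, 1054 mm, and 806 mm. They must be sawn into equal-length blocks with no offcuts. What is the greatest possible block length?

62 mm

The block length must divide every plank, so the greatest is gcd(682, 1054, 806).
682 = 2 × 11 × 31
1054 = 2 × 17 × 31
806 = 2 × 13 × 31
gcd(682, 1054, 806) = 2 × 31 = 62.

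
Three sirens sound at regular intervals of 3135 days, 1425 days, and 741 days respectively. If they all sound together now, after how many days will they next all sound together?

203775 days

We need the least common multiple of the intervals.
3135 = 3 × 5 × 11 × 19
1425 = 3 × 5^2 × 19
741 = 3 × 13 × 19
LCM(3135, 1425, 741) = 3 × 5^2 × 11 × 13 × 19 = 203775.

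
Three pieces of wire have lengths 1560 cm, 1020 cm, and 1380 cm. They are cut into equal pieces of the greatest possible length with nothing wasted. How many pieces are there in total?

Piece length = gcd(1560, 1020, 1380).
1560 = 2^3 × 3 × 5 × 13
1020 = 2^2 × 3 × 5 × 17
1380 = 2^2 × 3 × 5 × 23
gcd(1560, 1020, 1380) = 2^2 × 3 × 5 = 60.
Total pieces = 1560/60 + 1020/60 + 1380/60 = 26 + 17 + 23 = 66.

66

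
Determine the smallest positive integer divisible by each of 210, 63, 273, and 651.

253890

210 = 2 × 3 × 5 × 7
63 = 3^2 × 7
273 = 3 × 7 × 13
651 = 3 × 7 × 31
LCM(210, 63, 273, 651) = 2 × 3^2 × 5 × 7 × 13 × 31 = 253890.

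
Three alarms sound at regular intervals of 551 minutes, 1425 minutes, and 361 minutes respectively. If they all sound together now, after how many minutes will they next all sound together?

The first simultaneous occurrence is after LCM of the individual periods.
551 = 19 × 29
1425 = 3 × 5^2 × 19
361 = 19^2
LCM(551, 1425, 361) = 3 × 5^2 × 19^2 × 29 = 785175.

785175 minutes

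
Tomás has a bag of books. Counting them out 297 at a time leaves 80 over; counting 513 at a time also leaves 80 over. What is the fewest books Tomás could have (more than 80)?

N − 80 must be a common multiple of 297 and 513.
297 = 3^3 × 11
513 = 3^3 × 19
LCM(297, 513) = 3^3 × 11 × 19 = 5643.
Smallest N > 80 is LCM + 80 = 5643 + 80 = 5723.

5723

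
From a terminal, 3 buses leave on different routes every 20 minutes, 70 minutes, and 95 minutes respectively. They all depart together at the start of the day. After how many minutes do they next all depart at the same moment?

We need the least common multiple of the intervals.
20 = 2^2 × 5
70 = 2 × 5 × 7
95 = 5 × 19
LCM(20, 70, 95) = 2^2 × 5 × 7 × 19 = 2660.

2660 minutes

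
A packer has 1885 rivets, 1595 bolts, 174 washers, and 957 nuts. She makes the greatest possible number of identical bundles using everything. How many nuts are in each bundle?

Number of bundles = gcd(1885, 1595, 174, 957).
1885 = 5 × 13 × 29
1595 = 5 × 11 × 29
174 = 2 × 3 × 29
957 = 3 × 11 × 29
gcd(1885, 1595, 174, 957) = 29.
nuts per bundle = 957 / 29 = 33.

33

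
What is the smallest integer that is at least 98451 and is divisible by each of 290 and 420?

109620

The integer must be a common multiple of 290 and 420, so a multiple of their LCM.
290 = 2 × 5 × 29
420 = 2^2 × 3 × 5 × 7
LCM(290, 420) = 2^2 × 3 × 5 × 7 × 29 = 12180.
Smallest multiple of 12180 that is ≥ 98451: ⌈98451/12180⌉ × 12180 = 9 × 12180 = 109620.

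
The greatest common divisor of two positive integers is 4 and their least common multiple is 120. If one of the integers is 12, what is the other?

For two integers, gcd × lcm = product, so the other is (4 × 120) / 12 = 480 / 12 = 40.

40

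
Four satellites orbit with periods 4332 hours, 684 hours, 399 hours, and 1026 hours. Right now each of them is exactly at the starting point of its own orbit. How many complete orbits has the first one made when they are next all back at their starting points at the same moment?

All finish a whole number of cycles simultaneously at t = LCM of the periods.
4332 = 2^2 × 3 × 19^2
684 = 2^2 × 3^2 × 19
399 = 3 × 7 × 19
1026 = 2 × 3^3 × 19
LCM(4332, 684, 399, 1026) = 2^2 × 3^3 × 7 × 19^2 = 272916.
Orbits for period 4332: 272916 / 4332 = 63.

63 orbits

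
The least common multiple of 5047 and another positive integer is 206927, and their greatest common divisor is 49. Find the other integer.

2009

gcd × lcm = product of the two integers, so the other integer is (49 × 206927) / 5047 = 2009.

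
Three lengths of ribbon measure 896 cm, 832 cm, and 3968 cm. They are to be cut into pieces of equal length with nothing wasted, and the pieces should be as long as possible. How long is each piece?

64 cm

Each piece length must divide every original length, so the longest possible is gcd(896, 832, 3968).
896 = 2^7 × 7
832 = 2^6 × 13
3968 = 2^7 × 31
gcd(896, 832, 3968) = 2^6 = 64.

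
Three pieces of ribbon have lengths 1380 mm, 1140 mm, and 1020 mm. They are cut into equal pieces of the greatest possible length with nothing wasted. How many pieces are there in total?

Piece length = gcd(1380, 1140, 1020).
1380 = 2^2 × 3 × 5 × 23
1140 = 2^2 × 3 × 5 × 19
1020 = 2^2 × 3 × 5 × 17
gcd(1380, 1140, 1020) = 2^2 × 3 × 5 = 60.
Total pieces = 1380/60 + 1140/60 + 1020/60 = 23 + 19 + 17 = 59.

59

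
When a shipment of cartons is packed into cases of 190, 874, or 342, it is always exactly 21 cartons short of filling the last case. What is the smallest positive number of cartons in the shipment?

39309

Being 21 short of a full case of size k means N ≡ −21 (mod k), i.e. N + 21 is a multiple of each size.
190 = 2 × 5 × 19
874 = 2 × 19 × 23
342 = 2 × 3^2 × 19
LCM(190, 874, 342) = 2 × 3^2 × 5 × 19 × 23 = 39330.
Smallest positive N is 39330 − 21 = 39309.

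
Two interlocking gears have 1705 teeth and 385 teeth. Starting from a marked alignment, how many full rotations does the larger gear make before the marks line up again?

7 rotations

The first common completion time is the LCM of the periods.
1705 = 5 × 11 × 31
385 = 5 × 7 × 11
LCM(1705, 385) = 5 × 7 × 11 × 31 = 11935.
Rotations for period 1705: 11935 / 1705 = 7.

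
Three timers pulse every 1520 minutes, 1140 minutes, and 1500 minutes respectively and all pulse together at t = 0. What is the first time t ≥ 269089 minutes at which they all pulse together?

Joint pulses occur at multiples of LCM(1520, 1140, 1500).
1520 = 2^4 × 5 × 19
1140 = 2^2 × 3 × 5 × 19
1500 = 2^2 × 3 × 5^3
LCM(1520, 1140, 1500) = 2^4 × 3 × 5^3 × 19 = 114000.
Smallest multiple of 114000 that is ≥ 269089: ⌈269089/114000⌉ × 114000 = 3 × 114000 = 342000.

342000 minutes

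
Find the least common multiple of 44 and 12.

44 = 2^2 × 11
12 = 2^2 × 3
LCM(44, 12) = 2^2 × 3 × 11 = 132.

132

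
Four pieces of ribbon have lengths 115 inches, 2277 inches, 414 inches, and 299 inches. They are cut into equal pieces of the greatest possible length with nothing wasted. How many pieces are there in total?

135

Piece length = gcd(115, 2277, 414, 299).
115 = 5 × 23
2277 = 3^2 × 11 × 23
414 = 2 × 3^2 × 23
299 = 13 × 23
gcd(115, 2277, 414, 299) = 23.
Total pieces = 115/23 + 2277/23 + 414/23 + 299/23 = 5 + 99 + 18 + 13 = 135.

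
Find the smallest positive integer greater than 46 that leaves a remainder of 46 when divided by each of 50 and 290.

N − 46 must be a common multiple of 50 and 290.
50 = 2 × 5^2
290 = 2 × 5 × 29
LCM(50, 290) = 2 × 5^2 × 29 = 1450.
Smallest N > 46 is LCM + 46 = 1450 + 46 = 1496.

1496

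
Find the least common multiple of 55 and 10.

55 = 5 × 11
10 = 2 × 5
LCM(55, 10) = 2 × 5 × 11 = 110.

110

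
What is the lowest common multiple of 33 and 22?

66

33 = 3 × 11
22 = 2 × 11
LCM(33, 22) = 2 × 3 × 11 = 66.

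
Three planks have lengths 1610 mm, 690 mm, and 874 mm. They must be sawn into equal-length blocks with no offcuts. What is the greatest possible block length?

46 mm

The block length must divide every plank, so the greatest is gcd(1610, 690, 874).
1610 = 2 × 5 × 7 × 23
690 = 2 × 3 × 5 × 23
874 = 2 × 19 × 23
gcd(1610, 690, 874) = 2 × 23 = 46.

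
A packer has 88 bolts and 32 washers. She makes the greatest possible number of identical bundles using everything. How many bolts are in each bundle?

11

Number of bundles = gcd(88, 32).
88 = 2^3 × 11
32 = 2^5
gcd(88, 32) = 2^3 = 8.
bolts per bundle = 88 / 8 = 11.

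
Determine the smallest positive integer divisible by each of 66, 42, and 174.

66 = 2 × 3 × 11
42 = 2 × 3 × 7
174 = 2 × 3 × 29
LCM(66, 42, 174) = 2 × 3 × 7 × 11 × 29 = 13398.

13398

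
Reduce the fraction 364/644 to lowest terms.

13/23

364 = 2^2 × 7 × 13
644 = 2^2 × 7 × 23
gcd(364, 644) = 2^2 × 7 = 28.
Divide numerator and denominator by 28: 364/644 = 13/23.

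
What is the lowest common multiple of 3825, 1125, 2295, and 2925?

745875

3825 = 3^2 × 5^2 × 17
1125 = 3^2 × 5^3
2295 = 3^3 × 5 × 17
2925 = 3^2 × 5^2 × 13
LCM(3825, 1125, 2295, 2925) = 3^3 × 5^3 × 13 × 17 = 745875.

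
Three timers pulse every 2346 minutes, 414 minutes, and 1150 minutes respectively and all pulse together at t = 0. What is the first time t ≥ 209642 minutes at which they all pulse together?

351900 minutes

Joint pulses occur at multiples of LCM(2346, 414, 1150).
2346 = 2 × 3 × 17 × 23
414 = 2 × 3^2 × 23
1150 = 2 × 5^2 × 23
LCM(2346, 414, 1150) = 2 × 3^2 × 5^2 × 17 × 23 = 175950.
Smallest multiple of 175950 that is ≥ 209642: ⌈209642/175950⌉ × 175950 = 2 × 175950 = 351900.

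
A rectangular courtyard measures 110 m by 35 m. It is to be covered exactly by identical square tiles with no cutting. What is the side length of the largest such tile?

5 m

The tile side must divide both 110 and 35, so the largest is their gcd.
110 = 2 × 5 × 11
35 = 5 × 7
gcd(110, 35) = 5.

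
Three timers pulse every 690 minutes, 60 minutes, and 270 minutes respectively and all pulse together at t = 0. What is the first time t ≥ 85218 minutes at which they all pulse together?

Joint pulses occur at multiples of LCM(690, 60, 270).
690 = 2 × 3 × 5 × 23
60 = 2^2 × 3 × 5
270 = 2 × 3^3 × 5
LCM(690, 60, 270) = 2^2 × 3^3 × 5 × 23 = 12420.
Smallest multiple of 12420 that is ≥ 85218: ⌈85218/12420⌉ × 12420 = 7 × 12420 = 86940.

86940 minutes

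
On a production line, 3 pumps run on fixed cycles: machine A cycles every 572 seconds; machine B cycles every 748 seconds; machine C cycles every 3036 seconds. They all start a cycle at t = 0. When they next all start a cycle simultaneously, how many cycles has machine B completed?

897 cycles

The first common completion time is the LCM of the periods.
572 = 2^2 × 11 × 13
748 = 2^2 × 11 × 17
3036 = 2^2 × 3 × 11 × 23
LCM(572, 748, 3036) = 2^2 × 3 × 11 × 13 × 17 × 23 = 670956.
Cycles for period 748: 670956 / 748 = 897.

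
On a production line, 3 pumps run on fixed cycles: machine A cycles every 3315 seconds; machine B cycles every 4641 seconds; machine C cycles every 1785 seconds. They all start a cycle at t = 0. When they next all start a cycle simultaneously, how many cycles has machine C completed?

All finish a whole number of cycles simultaneously at t = LCM of the periods.
3315 = 3 × 5 × 13 × 17
4641 = 3 × 7 × 13 × 17
1785 = 3 × 5 × 7 × 17
LCM(3315, 4641, 1785) = 3 × 5 × 7 × 13 × 17 = 23205.
Cycles for period 1785: 23205 / 1785 = 13.

13 cycles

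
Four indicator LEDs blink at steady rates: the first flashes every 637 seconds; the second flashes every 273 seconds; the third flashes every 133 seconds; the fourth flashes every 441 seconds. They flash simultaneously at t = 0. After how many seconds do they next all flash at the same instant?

The first simultaneous occurrence is after LCM of the individual periods.
637 = 7^2 × 13
273 = 3 × 7 × 13
133 = 7 × 19
441 = 3^2 × 7^2
LCM(637, 273, 133, 441) = 3^2 × 7^2 × 13 × 19 = 108927.

108927 seconds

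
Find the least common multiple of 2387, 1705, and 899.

346115

2387 = 7 × 11 × 31
1705 = 5 × 11 × 31
899 = 29 × 31
LCM(2387, 1705, 899) = 5 × 7 × 11 × 29 × 31 = 346115.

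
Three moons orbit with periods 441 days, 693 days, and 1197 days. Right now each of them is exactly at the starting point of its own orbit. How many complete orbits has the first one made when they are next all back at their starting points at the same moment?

They are all back at their starting positions together after one LCM of the periods.
441 = 3^2 × 7^2
693 = 3^2 × 7 × 11
1197 = 3^2 × 7 × 19
LCM(441, 693, 1197) = 3^2 × 7^2 × 11 × 19 = 92169.
Orbits for period 441: 92169 / 441 = 209.

209 orbits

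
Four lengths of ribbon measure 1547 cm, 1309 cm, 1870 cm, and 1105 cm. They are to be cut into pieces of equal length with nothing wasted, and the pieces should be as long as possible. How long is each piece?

17 cm

The greatest length dividing all of 1547, 1309, 1870, and 1105 is their gcd.
1547 = 7 × 13 × 17
1309 = 7 × 11 × 17
1870 = 2 × 5 × 11 × 17
1105 = 5 × 13 × 17
gcd(1547, 1309, 1870, 1105) = 17.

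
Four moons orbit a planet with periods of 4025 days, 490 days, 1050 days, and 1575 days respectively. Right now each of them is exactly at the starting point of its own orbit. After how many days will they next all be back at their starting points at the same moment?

We need the least common multiple of the intervals.
4025 = 5^2 × 7 × 23
490 = 2 × 5 × 7^2
1050 = 2 × 3 × 5^2 × 7
1575 = 3^2 × 5^2 × 7
LCM(4025, 490, 1050, 1575) = 2 × 3^2 × 5^2 × 7^2 × 23 = 507150.

507150 days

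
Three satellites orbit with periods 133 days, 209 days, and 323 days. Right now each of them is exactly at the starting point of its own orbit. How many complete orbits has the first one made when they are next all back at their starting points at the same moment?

They are all back at their starting positions together after one LCM of the periods.
133 = 7 × 19
209 = 11 × 19
323 = 17 × 19
LCM(133, 209, 323) = 7 × 11 × 17 × 19 = 24871.
Orbits for period 133: 24871 / 133 = 187.

187 orbits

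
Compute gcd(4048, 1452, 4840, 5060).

4048 = 2^4 × 11 × 23
1452 = 2^2 × 3 × 11^2
4840 = 2^3 × 5 × 11^2
5060 = 2^2 × 5 × 11 × 23
gcd(4048, 1452, 4840, 5060) = 2^2 × 11 = 44.

44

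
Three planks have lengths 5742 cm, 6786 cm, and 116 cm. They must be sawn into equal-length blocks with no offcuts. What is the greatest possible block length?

This is the greatest common divisor of 5742, 6786, and 116.
5742 = 2 × 3^2 × 11 × 29
6786 = 2 × 3^2 × 13 × 29
116 = 2^2 × 29
gcd(5742, 6786, 116) = 2 × 29 = 58.

58 cm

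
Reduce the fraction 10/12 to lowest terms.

10 = 2 × 5
12 = 2^2 × 3
gcd(10, 12) = 2.
Divide numerator and denominator by 2: 10/12 = 5/6.

5/6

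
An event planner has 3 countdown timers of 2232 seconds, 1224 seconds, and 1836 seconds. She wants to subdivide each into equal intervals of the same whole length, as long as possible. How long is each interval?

The interval must divide each timer length; the longest such is the gcd.
2232 = 2^3 × 3^2 × 31
1224 = 2^3 × 3^2 × 17
1836 = 2^2 × 3^3 × 17
gcd(2232, 1224, 1836) = 2^2 × 3^2 = 36.

36 seconds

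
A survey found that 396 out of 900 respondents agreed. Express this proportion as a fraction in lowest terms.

11/25

396 = 2^2 × 3^2 × 11
900 = 2^2 × 3^2 × 5^2
gcd(396, 900) = 2^2 × 3^2 = 36.
Divide numerator and denominator by 36: 396/900 = 11/25.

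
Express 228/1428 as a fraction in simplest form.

228 = 2^2 × 3 × 19
1428 = 2^2 × 3 × 7 × 17
gcd(228, 1428) = 2^2 × 3 = 12.
Divide numerator and denominator by 12: 228/1428 = 19/119.

19/119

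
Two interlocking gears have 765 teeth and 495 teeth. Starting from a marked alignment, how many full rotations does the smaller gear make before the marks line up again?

17 rotations

They are all back at their starting positions together after one LCM of the periods.
765 = 3^2 × 5 × 17
495 = 3^2 × 5 × 11
LCM(765, 495) = 3^2 × 5 × 11 × 17 = 8415.
Rotations for period 495: 8415 / 495 = 17.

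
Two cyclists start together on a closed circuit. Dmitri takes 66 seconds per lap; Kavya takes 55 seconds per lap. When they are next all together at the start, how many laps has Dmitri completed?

5 laps

They are all back at their starting positions together after one LCM of the periods.
66 = 2 × 3 × 11
55 = 5 × 11
LCM(66, 55) = 2 × 3 × 5 × 11 = 330.
Laps for period 66: 330 / 66 = 5.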